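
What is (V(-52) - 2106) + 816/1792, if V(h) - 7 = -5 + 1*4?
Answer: -235149/112 ≈ -2099.5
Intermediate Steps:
V(h) = 6 (V(h) = 7 + (-5 + 1*4) = 7 + (-5 + 4) = 7 - 1 = 6)
(V(-52) - 2106) + 816/1792 = (6 - 2106) + 816/1792 = -2100 + 816*(1/1792) = -2100 + 51/112 = -235149/112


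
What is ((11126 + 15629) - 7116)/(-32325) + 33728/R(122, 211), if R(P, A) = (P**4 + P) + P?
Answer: -43496100767/71610768525 ≈ -0.60740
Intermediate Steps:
R(P, A) = P**4 + 2*P (R(P, A) = (P + P**4) + P = P**4 + 2*P)
((11126 + 15629) - 7116)/(-32325) + 33728/R(122, 211) = ((11126 + 15629) - 7116)/(-32325) + 33728/((122*(2 + 122**3))) = (26755 - 7116)*(-1/32325) + 33728/((122*(2 + 1815848))) = 19639*(-1/32325) + 33728/((122*1815850)) = -19639/32325 + 33728/221533700 = -19639/32325 + 33728*(1/221533700) = -19639/32325 + 8432/55383425 = -43496100767/71610768525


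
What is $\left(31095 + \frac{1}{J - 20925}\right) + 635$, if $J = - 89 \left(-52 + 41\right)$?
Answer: $\frac{632886579}{19946} \approx 31730.0$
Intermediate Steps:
$J = 979$ ($J = \left(-89\right) \left(-11\right) = 979$)
$\left(31095 + \frac{1}{J - 20925}\right) + 635 = \left(31095 + \frac{1}{979 - 20925}\right) + 635 = \left(31095 + \frac{1}{-19946}\right) + 635 = \left(31095 - \frac{1}{19946}\right) + 635 = \frac{620220869}{19946} + 635 = \frac{632886579}{19946}$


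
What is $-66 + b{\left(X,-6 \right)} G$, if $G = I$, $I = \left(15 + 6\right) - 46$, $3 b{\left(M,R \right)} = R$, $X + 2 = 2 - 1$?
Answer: $-16$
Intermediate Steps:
$X = -1$ ($X = -2 + \left(2 - 1\right) = -2 + 1 = -1$)
$b{\left(M,R \right)} = \frac{R}{3}$
$I = -25$ ($I = 21 - 46 = -25$)
$G = -25$
$-66 + b{\left(X,-6 \right)} G = -66 + \frac{1}{3} \left(-6\right) \left(-25\right) = -66 - -50 = -66 + 50 = -16$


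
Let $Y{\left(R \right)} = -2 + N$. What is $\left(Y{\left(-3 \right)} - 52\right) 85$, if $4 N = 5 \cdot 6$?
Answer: $- \frac{7905}{2} \approx -3952.5$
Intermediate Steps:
$N = \frac{15}{2}$ ($N = \frac{5 \cdot 6}{4} = \frac{1}{4} \cdot 30 = \frac{15}{2} \approx 7.5$)
$Y{\left(R \right)} = \frac{11}{2}$ ($Y{\left(R \right)} = -2 + \frac{15}{2} = \frac{11}{2}$)
$\left(Y{\left(-3 \right)} - 52\right) 85 = \left(\frac{11}{2} - 52\right) 85 = \left(- \frac{93}{2}\right) 85 = - \frac{7905}{2}$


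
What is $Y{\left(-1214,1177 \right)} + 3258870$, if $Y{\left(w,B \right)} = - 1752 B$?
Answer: $1196766$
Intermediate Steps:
$Y{\left(-1214,1177 \right)} + 3258870 = \left(-1752\right) 1177 + 3258870 = -2062104 + 3258870 = 1196766$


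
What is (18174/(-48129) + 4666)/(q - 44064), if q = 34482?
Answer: -37425290/76862013 ≈ -0.48692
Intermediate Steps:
(18174/(-48129) + 4666)/(q - 44064) = (18174/(-48129) + 4666)/(34482 - 44064) = (18174*(-1/48129) + 4666)/(-9582) = (-6058/16043 + 4666)*(-1/9582) = (74850580/16043)*(-1/9582) = -37425290/76862013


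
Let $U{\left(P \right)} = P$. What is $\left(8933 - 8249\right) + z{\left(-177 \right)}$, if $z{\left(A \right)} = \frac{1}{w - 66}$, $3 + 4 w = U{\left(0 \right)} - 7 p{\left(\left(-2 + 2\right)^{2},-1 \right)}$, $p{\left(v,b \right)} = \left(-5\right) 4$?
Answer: $\frac{86864}{127} \approx 683.97$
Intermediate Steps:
$p{\left(v,b \right)} = -20$
$w = \frac{137}{4}$ ($w = - \frac{3}{4} + \frac{0 - -140}{4} = - \frac{3}{4} + \frac{0 + 140}{4} = - \frac{3}{4} + \frac{1}{4} \cdot 140 = - \frac{3}{4} + 35 = \frac{137}{4} \approx 34.25$)
$z{\left(A \right)} = - \frac{4}{127}$ ($z{\left(A \right)} = \frac{1}{\frac{137}{4} - 66} = \frac{1}{- \frac{127}{4}} = - \frac{4}{127}$)
$\left(8933 - 8249\right) + z{\left(-177 \right)} = \left(8933 - 8249\right) - \frac{4}{127} = 684 - \frac{4}{127} = \frac{86864}{127}$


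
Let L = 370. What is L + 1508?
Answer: 1878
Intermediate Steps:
L + 1508 = 370 + 1508 = 1878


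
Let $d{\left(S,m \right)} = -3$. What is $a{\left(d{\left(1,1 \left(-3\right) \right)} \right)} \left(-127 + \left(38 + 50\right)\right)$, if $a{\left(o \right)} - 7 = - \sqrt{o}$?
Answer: $-273 + 39 i \sqrt{3} \approx -273.0 + 67.55 i$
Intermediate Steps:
$a{\left(o \right)} = 7 - \sqrt{o}$
$a{\left(d{\left(1,1 \left(-3\right) \right)} \right)} \left(-127 + \left(38 + 50\right)\right) = \left(7 - \sqrt{-3}\right) \left(-127 + \left(38 + 50\right)\right) = \left(7 - i \sqrt{3}\right) \left(-127 + 88\right) = \left(7 - i \sqrt{3}\right) \left(-39\right) = -273 + 39 i \sqrt{3}$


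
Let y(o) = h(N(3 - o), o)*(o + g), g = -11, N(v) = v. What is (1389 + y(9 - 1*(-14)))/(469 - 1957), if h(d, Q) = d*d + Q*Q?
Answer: -4179/496 ≈ -8.4254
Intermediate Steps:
h(d, Q) = Q² + d² (h(d, Q) = d² + Q² = Q² + d²)
y(o) = (-11 + o)*(o² + (3 - o)²) (y(o) = (o² + (3 - o)²)*(o - 11) = (o² + (3 - o)²)*(-11 + o) = (-11 + o)*(o² + (3 - o)²))
(1389 + y(9 - 1*(-14)))/(469 - 1957) = (1389 + (-11 + (9 - 1*(-14)))*((9 - 1*(-14))² + (-3 + (9 - 1*(-14)))²))/(469 - 1957) = (1389 + (-11 + (9 + 14))*((9 + 14)² + (-3 + (9 + 14))²))/(-1488) = (1389 + (-11 + 23)*(23² + (-3 + 23)²))*(-1/1488) = (1389 + 12*(529 + 20²))*(-1/1488) = (1389 + 12*(529 + 400))*(-1/1488) = (1389 + 12*929)*(-1/1488) = (1389 + 11148)*(-1/1488) = 12537*(-1/1488) = -4179/496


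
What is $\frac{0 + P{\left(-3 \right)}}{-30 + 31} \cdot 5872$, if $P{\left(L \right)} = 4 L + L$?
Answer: $-88080$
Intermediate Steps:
$P{\left(L \right)} = 5 L$
$\frac{0 + P{\left(-3 \right)}}{-30 + 31} \cdot 5872 = \frac{0 + 5 \left(-3\right)}{-30 + 31} \cdot 5872 = \frac{0 - 15}{1} \cdot 5872 = \left(-15\right) 1 \cdot 5872 = \left(-15\right) 5872 = -88080$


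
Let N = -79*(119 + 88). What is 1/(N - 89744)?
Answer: -1/106097 ≈ -9.4253e-6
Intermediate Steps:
N = -16353 (N = -79*207 = -16353)
1/(N - 89744) = 1/(-16353 - 89744) = 1/(-106097) = -1/106097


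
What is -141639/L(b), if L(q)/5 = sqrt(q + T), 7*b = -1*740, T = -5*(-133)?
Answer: -47213*sqrt(3045)/2175 ≈ -1197.8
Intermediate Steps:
T = 665
b = -740/7 (b = (-1*740)/7 = (1/7)*(-740) = -740/7 ≈ -105.71)
L(q) = 5*sqrt(665 + q) (L(q) = 5*sqrt(q + 665) = 5*sqrt(665 + q))
-141639/L(b) = -141639*1/(5*sqrt(665 - 740/7)) = -141639*sqrt(3045)/6525 = -47213*sqrt(3045)/2175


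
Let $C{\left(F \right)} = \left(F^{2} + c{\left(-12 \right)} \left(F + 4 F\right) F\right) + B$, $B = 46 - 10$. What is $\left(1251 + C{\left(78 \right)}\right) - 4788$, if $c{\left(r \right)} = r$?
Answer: $-362457$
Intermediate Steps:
$B = 36$
$C{\left(F \right)} = 36 - 59 F^{2}$ ($C{\left(F \right)} = \left(F^{2} + - 12 \left(F + 4 F\right) F\right) + 36 = \left(F^{2} + - 12 \cdot 5 F F\right) + 36 = \left(F^{2} + - 60 F F\right) + 36 = \left(F^{2} - 60 F^{2}\right) + 36 = - 59 F^{2} + 36 = 36 - 59 F^{2}$)
$\left(1251 + C{\left(78 \right)}\right) - 4788 = \left(1251 + \left(36 - 59 \cdot 78^{2}\right)\right) - 4788 = \left(1251 + \left(36 - 358956\right)\right) - 4788 = \left(1251 - 358920\right) - 4788 = -357669 - 4788 = -362457$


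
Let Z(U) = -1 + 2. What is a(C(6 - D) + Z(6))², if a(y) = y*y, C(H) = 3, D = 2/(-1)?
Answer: 256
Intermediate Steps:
D = -2 (D = 2*(-1) = -2)
Z(U) = 1
a(y) = y²
a(C(6 - D) + Z(6))² = ((3 + 1)²)² = (4²)² = 16² = 256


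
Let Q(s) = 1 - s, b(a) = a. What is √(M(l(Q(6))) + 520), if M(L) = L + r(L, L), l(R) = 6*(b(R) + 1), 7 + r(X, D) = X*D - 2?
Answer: √1063 ≈ 32.604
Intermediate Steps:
r(X, D) = -9 + D*X (r(X, D) = -7 + (X*D - 2) = -7 + (D*X - 2) = -7 + (-2 + D*X) = -9 + D*X)
l(R) = 6 + 6*R (l(R) = 6*(R + 1) = 6*(1 + R) = 6 + 6*R)
M(L) = -9 + L + L² (M(L) = L + (-9 + L*L) = L + (-9 + L²) = -9 + L + L²)
√(M(l(Q(6))) + 520) = √((-9 + (6 + 6*(1 - 1*6)) + (6 + 6*(1 - 1*6))²) + 520) = √((-9 + (6 + 6*(1 - 6)) + (6 + 6*(1 - 6))²) + 520) = √((-9 + (6 + 6*(-5)) + (6 + 6*(-5))²) + 520) = √((-9 + (6 - 30) + (6 - 30)²) + 520) = √((-9 - 24 + (-24)²) + 520) = √((-9 - 24 + 576) + 520) = √(543 + 520) = √1063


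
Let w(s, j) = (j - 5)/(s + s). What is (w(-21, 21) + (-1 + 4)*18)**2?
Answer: 1267876/441 ≈ 2875.0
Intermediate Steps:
w(s, j) = (-5 + j)/(2*s) (w(s, j) = (-5 + j)/((2*s)) = (-5 + j)*(1/(2*s)) = (-5 + j)/(2*s))
(w(-21, 21) + (-1 + 4)*18)**2 = ((1/2)*(-5 + 21)/(-21) + (-1 + 4)*18)**2 = ((1/2)*(-1/21)*16 + 3*18)**2 = (-8/21 + 54)**2 = (1126/21)**2 = 1267876/441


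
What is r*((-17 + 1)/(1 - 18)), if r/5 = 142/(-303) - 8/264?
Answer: -133040/56661 ≈ -2.3480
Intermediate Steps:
r = -8315/3333 (r = 5*(142/(-303) - 8/264) = 5*(142*(-1/303) - 8*1/264) = 5*(-142/303 - 1/33) = 5*(-1663/3333) = -8315/3333 ≈ -2.4948)
r*((-17 + 1)/(1 - 18)) = -8315*(-17 + 1)/(3333*(1 - 18)) = -(-133040)/(3333*(-17)) = -(-133040)*(-1)/(3333*17) = -8315/3333*16/17 = -133040/56661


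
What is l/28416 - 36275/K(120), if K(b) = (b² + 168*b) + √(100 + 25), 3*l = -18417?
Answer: -1718259910681/1357595399424 + 7255*√5/47775739 ≈ -1.2653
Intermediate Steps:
l = -6139 (l = (⅓)*(-18417) = -6139)
K(b) = b² + 5*√5 + 168*b (K(b) = (b² + 168*b) + √125 = (b² + 168*b) + 5*√5 = b² + 5*√5 + 168*b)
l/28416 - 36275/K(120) = -6139/28416 - 36275/(120² + 5*√5 + 168*120) = -6139*1/28416 - 36275/(14400 + 5*√5 + 20160) = -6139/28416 - 36275/(34560 + 5*√5)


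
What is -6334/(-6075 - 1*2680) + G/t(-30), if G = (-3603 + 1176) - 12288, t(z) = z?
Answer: 8601323/17510 ≈ 491.22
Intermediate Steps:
G = -14715 (G = -2427 - 12288 = -14715)
-6334/(-6075 - 1*2680) + G/t(-30) = -6334/(-6075 - 1*2680) - 14715/(-30) = -6334/(-6075 - 2680) - 14715*(-1/30) = -6334/(-8755) + 981/2 = -6334*(-1/8755) + 981/2 = 6334/8755 + 981/2 = 8601323/17510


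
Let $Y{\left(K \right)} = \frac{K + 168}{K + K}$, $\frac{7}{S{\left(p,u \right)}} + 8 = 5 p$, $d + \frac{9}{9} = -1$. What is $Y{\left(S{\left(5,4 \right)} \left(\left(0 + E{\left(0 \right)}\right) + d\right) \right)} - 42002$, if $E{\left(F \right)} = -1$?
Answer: $- \frac{84139}{2} \approx -42070.0$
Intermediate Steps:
$d = -2$ ($d = -1 - 1 = -2$)
$S{\left(p,u \right)} = \frac{7}{-8 + 5 p}$
$Y{\left(K \right)} = \frac{168 + K}{2 K}$
$Y{\left(S{\left(5,4 \right)} \left(\left(0 + E{\left(0 \right)}\right) + d\right) \right)} - 42002 = \frac{168 + \frac{7}{-8 + 5 \cdot 5} \left(\left(0 - 1\right) - 2\right)}{2 \frac{7}{-8 + 5 \cdot 5} \left(\left(0 - 1\right) - 2\right)} - 42002 = \frac{168 + \frac{7}{-8 + 25} \left(-1 - 2\right)}{2 \frac{7}{-8 + 25} \left(-1 - 2\right)} - 42002 = \frac{168 + \frac{7}{17} \left(-3\right)}{2 \cdot \frac{7}{17} \left(-3\right)} - 42002 = \frac{168 - \frac{21}{17}}{2 \left(- \frac{21}{17}\right)} - 42002 = \frac{1}{2} \left(- \frac{17}{21}\right) \frac{2835}{17} - 42002 = - \frac{135}{2} - 42002 = - \frac{84139}{2}$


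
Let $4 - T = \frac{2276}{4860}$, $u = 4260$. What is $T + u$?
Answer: $\frac{5180191}{1215} \approx 4263.5$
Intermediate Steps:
$T = \frac{4291}{1215}$ ($T = 4 - \frac{2276}{4860} = 4 - 2276 \cdot \frac{1}{4860} = 4 - \frac{569}{1215} = \frac{4291}{1215} \approx 3.5317$)
$T + u = \frac{4291}{1215} + 4260 = \frac{5180191}{1215}$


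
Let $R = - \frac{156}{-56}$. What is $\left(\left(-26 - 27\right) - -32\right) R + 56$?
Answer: $- \frac{5}{2} \approx -2.5$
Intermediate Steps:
$R = \frac{39}{14}$ ($R = \left(-156\right) \left(- \frac{1}{56}\right) = \frac{39}{14} \approx 2.7857$)
$\left(\left(-26 - 27\right) - -32\right) R + 56 = \left(\left(-26 - 27\right) - -32\right) \frac{39}{14} + 56 = \left(-53 + 32\right) \frac{39}{14} + 56 = \left(-21\right) \frac{39}{14} + 56 = - \frac{117}{2} + 56 = - \frac{5}{2}$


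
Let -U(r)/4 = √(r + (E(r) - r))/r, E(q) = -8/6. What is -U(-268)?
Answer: -2*I*√3/201 ≈ -0.017234*I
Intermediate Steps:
E(q) = -4/3 (E(q) = -8*⅙ = -4/3)
U(r) = -8*I*√3/(3*r) (U(r) = -4*√(r + (-4/3 - r))/r = -4*√(-4/3)/r = -4*2*I*√3/3/r = -8*I*√3/(3*r))
-U(-268) = -(-8)*I*√3/(3*(-268)) = -(-8)*I*√3*(-1)/(3*268) = -2*I*√3/201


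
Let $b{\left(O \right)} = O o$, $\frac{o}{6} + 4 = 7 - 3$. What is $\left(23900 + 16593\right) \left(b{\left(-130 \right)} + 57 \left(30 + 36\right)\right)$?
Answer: $152334666$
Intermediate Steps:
$o = 0$ ($o = -24 + 6 \left(7 - 3\right) = -24 + 6 \cdot 4 = -24 + 24 = 0$)
$b{\left(O \right)} = 0$ ($b{\left(O \right)} = O 0 = 0$)
$\left(23900 + 16593\right) \left(b{\left(-130 \right)} + 57 \left(30 + 36\right)\right) = \left(23900 + 16593\right) \left(0 + 57 \left(30 + 36\right)\right) = 40493 \left(0 + 57 \cdot 66\right) = 40493 \left(0 + 3762\right) = 40493 \cdot 3762 = 152334666$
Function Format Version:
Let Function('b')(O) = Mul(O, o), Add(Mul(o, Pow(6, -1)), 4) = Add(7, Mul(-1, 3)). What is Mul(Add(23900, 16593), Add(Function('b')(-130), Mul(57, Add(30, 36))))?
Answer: 152334666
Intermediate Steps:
o = 0 (o = Add(-24, Mul(6, Add(7, Mul(-1, 3)))) = Add(-24, Mul(6, Add(7, -3))) = Add(-24, Mul(6, 4)) = Add(-24, 24) = 0)
Function('b')(O) = 0 (Function('b')(O) = Mul(O, 0) = 0)
Mul(Add(23900, 16593), Add(Function('b')(-130), Mul(57, Add(30, 36)))) = Mul(Add(23900, 16593), Add(0, Mul(57, Add(30, 36)))) = Mul(40493, Add(0, Mul(57, 66))) = Mul(40493, Add(0, 3762)) = Mul(40493, 3762) = 152334666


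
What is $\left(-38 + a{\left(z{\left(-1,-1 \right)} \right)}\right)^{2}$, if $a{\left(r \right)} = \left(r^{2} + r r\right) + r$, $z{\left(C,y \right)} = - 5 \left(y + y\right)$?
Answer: $29584$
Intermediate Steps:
$z{\left(C,y \right)} = - 10 y$ ($z{\left(C,y \right)} = - 5 \cdot 2 y = - 10 y$)
$a{\left(r \right)} = r + 2 r^{2}$ ($a{\left(r \right)} = \left(r^{2} + r^{2}\right) + r = 2 r^{2} + r = r + 2 r^{2}$)
$\left(-38 + a{\left(z{\left(-1,-1 \right)} \right)}\right)^{2} = \left(-38 + \left(-10\right) \left(-1\right) \left(1 + 2 \left(\left(-10\right) \left(-1\right)\right)\right)\right)^{2} = \left(-38 + 10 \left(1 + 2 \cdot 10\right)\right)^{2} = \left(-38 + 10 \left(1 + 20\right)\right)^{2} = \left(-38 + 10 \cdot 21\right)^{2} = \left(-38 + 210\right)^{2} = 172^{2} = 29584$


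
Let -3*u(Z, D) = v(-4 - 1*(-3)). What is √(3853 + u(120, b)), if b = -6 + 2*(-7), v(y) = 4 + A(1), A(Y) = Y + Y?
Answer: √3851 ≈ 62.056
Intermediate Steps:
A(Y) = 2*Y
v(y) = 6 (v(y) = 4 + 2*1 = 4 + 2 = 6)
b = -20 (b = -6 - 14 = -20)
u(Z, D) = -2 (u(Z, D) = -⅓*6 = -2)
√(3853 + u(120, b)) = √(3853 - 2) = √3851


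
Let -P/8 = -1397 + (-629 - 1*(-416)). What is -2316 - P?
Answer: -15196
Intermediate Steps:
P = 12880 (P = -8*(-1397 + (-629 - 1*(-416))) = -8*(-1397 + (-629 + 416)) = -8*(-1397 - 213) = -8*(-1610) = 12880)
-2316 - P = -2316 - 1*12880 = -2316 - 12880 = -15196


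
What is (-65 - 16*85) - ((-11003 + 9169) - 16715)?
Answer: 17124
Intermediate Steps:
(-65 - 16*85) - ((-11003 + 9169) - 16715) = (-65 - 1360) - (-1834 - 16715) = -1425 - 1*(-18549) = -1425 + 18549 = 17124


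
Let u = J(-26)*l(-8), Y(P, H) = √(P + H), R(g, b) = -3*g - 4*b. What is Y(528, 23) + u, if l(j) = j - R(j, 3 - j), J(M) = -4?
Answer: -48 + √551 ≈ -24.527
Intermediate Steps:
R(g, b) = -4*b - 3*g
l(j) = 12 (l(j) = j - (-4*(3 - j) - 3*j) = j - ((-12 + 4*j) - 3*j) = j - (-12 + j) = j + (12 - j) = 12)
Y(P, H) = √(H + P)
u = -48 (u = -4*12 = -48)
Y(528, 23) + u = √(23 + 528) - 48 = √551 - 48 = -48 + √551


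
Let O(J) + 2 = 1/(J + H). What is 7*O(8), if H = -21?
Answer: -189/13 ≈ -14.538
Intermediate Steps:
O(J) = -2 + 1/(-21 + J) (O(J) = -2 + 1/(J - 21) = -2 + 1/(-21 + J))
7*O(8) = 7*((43 - 2*8)/(-21 + 8)) = 7*((43 - 16)/(-13)) = 7*(-1/13*27) = 7*(-27/13) = -189/13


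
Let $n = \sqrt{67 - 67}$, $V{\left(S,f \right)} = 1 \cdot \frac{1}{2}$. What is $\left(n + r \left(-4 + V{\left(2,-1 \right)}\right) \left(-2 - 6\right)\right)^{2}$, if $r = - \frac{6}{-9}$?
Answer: $\frac{3136}{9} \approx 348.44$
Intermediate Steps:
$V{\left(S,f \right)} = \frac{1}{2}$ ($V{\left(S,f \right)} = 1 \cdot \frac{1}{2} = \frac{1}{2}$)
$r = \frac{2}{3}$ ($r = \left(-6\right) \left(- \frac{1}{9}\right) = \frac{2}{3} \approx 0.66667$)
$n = 0$ ($n = \sqrt{0} = 0$)
$\left(n + r \left(-4 + V{\left(2,-1 \right)}\right) \left(-2 - 6\right)\right)^{2} = \left(0 + \frac{2 \left(-4 + \frac{1}{2}\right) \left(-2 - 6\right)}{3}\right)^{2} = \left(0 + \frac{2 \left(\left(- \frac{7}{2}\right) \left(-8\right)\right)}{3}\right)^{2} = \left(0 + \frac{2}{3} \cdot 28\right)^{2} = \left(0 + \frac{56}{3}\right)^{2} = \left(\frac{56}{3}\right)^{2} = \frac{3136}{9}$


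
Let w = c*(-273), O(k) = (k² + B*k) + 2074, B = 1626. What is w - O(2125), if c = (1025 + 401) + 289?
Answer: -8441144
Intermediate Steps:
c = 1715 (c = 1426 + 289 = 1715)
O(k) = 2074 + k² + 1626*k (O(k) = (k² + 1626*k) + 2074 = 2074 + k² + 1626*k)
w = -468195 (w = 1715*(-273) = -468195)
w - O(2125) = -468195 - (2074 + 2125² + 1626*2125) = -468195 - (2074 + 4515625 + 3455250) = -468195 - 1*7972949 = -468195 - 7972949 = -8441144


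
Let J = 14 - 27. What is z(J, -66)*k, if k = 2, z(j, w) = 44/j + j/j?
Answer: -62/13 ≈ -4.7692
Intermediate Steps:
J = -13
z(j, w) = 1 + 44/j (z(j, w) = 44/j + 1 = 1 + 44/j)
z(J, -66)*k = ((44 - 13)/(-13))*2 = -1/13*31*2 = -31/13*2 = -62/13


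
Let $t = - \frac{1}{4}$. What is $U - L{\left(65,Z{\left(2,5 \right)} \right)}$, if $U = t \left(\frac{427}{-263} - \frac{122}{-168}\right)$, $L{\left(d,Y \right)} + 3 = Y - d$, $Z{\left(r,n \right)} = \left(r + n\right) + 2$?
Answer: $\frac{5233537}{88368} \approx 59.224$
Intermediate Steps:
$t = - \frac{1}{4}$ ($t = \left(-1\right) \frac{1}{4} = - \frac{1}{4} \approx -0.25$)
$Z{\left(r,n \right)} = 2 + n + r$ ($Z{\left(r,n \right)} = \left(n + r\right) + 2 = 2 + n + r$)
$L{\left(d,Y \right)} = -3 + Y - d$ ($L{\left(d,Y \right)} = -3 + \left(Y - d\right) = -3 + Y - d$)
$U = \frac{19825}{88368}$ ($U = - \frac{\frac{427}{-263} - \frac{122}{-168}}{4} = - \frac{427 \left(- \frac{1}{263}\right) - - \frac{61}{84}}{4} = - \frac{- \frac{427}{263} + \frac{61}{84}}{4} = \left(- \frac{1}{4}\right) \left(- \frac{19825}{22092}\right) = \frac{19825}{88368} \approx 0.22435$)
$U - L{\left(65,Z{\left(2,5 \right)} \right)} = \frac{19825}{88368} - \left(-3 + \left(2 + 5 + 2\right) - 65\right) = \frac{19825}{88368} - \left(-3 + 9 - 65\right) = \frac{19825}{88368} - -59 = \frac{19825}{88368} + 59 = \frac{5233537}{88368}$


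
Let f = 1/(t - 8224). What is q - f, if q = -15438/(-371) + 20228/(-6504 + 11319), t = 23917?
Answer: 428096901443/9344475315 ≈ 45.813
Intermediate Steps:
f = 1/15693 (f = 1/(23917 - 8224) = 1/15693 ≈ 6.3723e-5)
q = 81838558/1786365 (q = -15438*(-1/371) + 20228/4815 = 15438/371 + 20228*(1/4815) = 15438/371 + 20228/4815 = 81838558/1786365 ≈ 45.813)
q - f = 81838558/1786365 - 1*1/15693 = 81838558/1786365 - 1/15693 = 428096901443/9344475315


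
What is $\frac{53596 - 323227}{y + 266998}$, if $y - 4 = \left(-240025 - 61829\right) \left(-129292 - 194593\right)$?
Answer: $- \frac{269631}{97766249792} \approx -2.7579 \cdot 10^{-6}$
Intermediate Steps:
$y = 97765982794$ ($y = 4 + \left(-240025 - 61829\right) \left(-129292 - 194593\right) = 4 - -97765982790 = 4 + 97765982790 = 97765982794$)
$\frac{53596 - 323227}{y + 266998} = \frac{53596 - 323227}{97765982794 + 266998} = - \frac{269631}{97766249792}$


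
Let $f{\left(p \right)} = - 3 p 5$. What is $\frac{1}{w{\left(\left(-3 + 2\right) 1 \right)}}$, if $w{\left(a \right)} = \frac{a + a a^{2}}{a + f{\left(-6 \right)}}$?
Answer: $- \frac{89}{2} \approx -44.5$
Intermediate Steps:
$f{\left(p \right)} = - 15 p$
$w{\left(a \right)} = \frac{a + a^{3}}{90 + a}$ ($w{\left(a \right)} = \frac{a + a a^{2}}{a - -90} = \frac{a + a^{3}}{a + 90} = \frac{a + a^{3}}{90 + a}$)
$\frac{1}{w{\left(\left(-3 + 2\right) 1 \right)}} = \frac{1}{\frac{1}{90 + \left(-3 + 2\right) 1} \left(\left(-3 + 2\right) 1 + \left(\left(-3 + 2\right) 1\right)^{3}\right)} = \frac{1}{\frac{1}{90 - 1} \left(\left(-1\right) 1 + \left(\left(-1\right) 1\right)^{3}\right)} = \frac{1}{\frac{1}{90 - 1} \left(-1 + \left(-1\right)^{3}\right)} = \frac{1}{\frac{1}{89} \left(-1 - 1\right)} = \frac{1}{\frac{1}{89} \left(-2\right)} = \frac{1}{- \frac{2}{89}} = - \frac{89}{2}$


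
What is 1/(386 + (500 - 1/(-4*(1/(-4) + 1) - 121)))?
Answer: 124/109865 ≈ 0.0011287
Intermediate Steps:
1/(386 + (500 - 1/(-4*(1/(-4) + 1) - 121))) = 1/(386 + (500 - 1/(-4*(-1/4 + 1) - 121))) = 1/(386 + (500 - 1/(-4*3/4 - 121))) = 1/(386 + (500 - 1/(-3 - 121))) = 1/(386 + (500 - 1/(-124))) = 1/(386 + (500 - 1*(-1/124))) = 1/(386 + (500 + 1/124)) = 1/(386 + 62001/124) = 1/(109865/124) = 124/109865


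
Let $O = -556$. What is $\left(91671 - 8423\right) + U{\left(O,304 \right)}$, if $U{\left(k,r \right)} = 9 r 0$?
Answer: $83248$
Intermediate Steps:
$U{\left(k,r \right)} = 0$
$\left(91671 - 8423\right) + U{\left(O,304 \right)} = \left(91671 - 8423\right) + 0 = 83248 + 0 = 83248$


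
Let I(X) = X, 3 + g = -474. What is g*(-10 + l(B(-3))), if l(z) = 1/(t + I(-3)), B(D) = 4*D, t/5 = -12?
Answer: 33443/7 ≈ 4777.6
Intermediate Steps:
g = -477 (g = -3 - 474 = -477)
t = -60 (t = 5*(-12) = -60)
l(z) = -1/63 (l(z) = 1/(-60 - 3) = 1/(-63) = -1/63)
g*(-10 + l(B(-3))) = -477*(-10 - 1/63) = -477*(-631/63) = 33443/7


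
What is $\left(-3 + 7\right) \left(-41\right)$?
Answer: $-164$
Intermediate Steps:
$\left(-3 + 7\right) \left(-41\right) = 4 \left(-41\right) = -164$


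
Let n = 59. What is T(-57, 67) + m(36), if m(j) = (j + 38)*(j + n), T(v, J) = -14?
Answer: 7016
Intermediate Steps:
m(j) = (38 + j)*(59 + j) (m(j) = (j + 38)*(j + 59) = (38 + j)*(59 + j))
T(-57, 67) + m(36) = -14 + (2242 + 36² + 97*36) = -14 + (2242 + 1296 + 3492) = -14 + 7030 = 7016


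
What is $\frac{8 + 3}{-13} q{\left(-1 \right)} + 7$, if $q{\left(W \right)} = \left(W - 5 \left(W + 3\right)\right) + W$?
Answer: $\frac{223}{13} \approx 17.154$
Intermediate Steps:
$q{\left(W \right)} = -15 - 3 W$ ($q{\left(W \right)} = \left(W - 5 \left(3 + W\right)\right) + W = \left(W - \left(15 + 5 W\right)\right) + W = \left(-15 - 4 W\right) + W = -15 - 3 W$)
$\frac{8 + 3}{-13} q{\left(-1 \right)} + 7 = \frac{8 + 3}{-13} \left(-15 - -3\right) + 7 = 11 \left(- \frac{1}{13}\right) \left(-15 + 3\right) + 7 = \left(- \frac{11}{13}\right) \left(-12\right) + 7 = \frac{132}{13} + 7 = \frac{223}{13}$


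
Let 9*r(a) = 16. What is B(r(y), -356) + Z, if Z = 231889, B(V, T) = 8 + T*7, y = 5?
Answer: 229405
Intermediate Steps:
r(a) = 16/9 (r(a) = (⅑)*16 = 16/9)
B(V, T) = 8 + 7*T
B(r(y), -356) + Z = (8 + 7*(-356)) + 231889 = (8 - 2492) + 231889 = -2484 + 231889 = 229405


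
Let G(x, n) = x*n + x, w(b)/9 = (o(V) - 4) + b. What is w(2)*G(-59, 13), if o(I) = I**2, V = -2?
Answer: -14868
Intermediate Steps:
w(b) = 9*b (w(b) = 9*(((-2)**2 - 4) + b) = 9*((4 - 4) + b) = 9*(0 + b) = 9*b)
G(x, n) = x + n*x (G(x, n) = n*x + x = x + n*x)
w(2)*G(-59, 13) = (9*2)*(-59*(1 + 13)) = 18*(-59*14) = 18*(-826) = -14868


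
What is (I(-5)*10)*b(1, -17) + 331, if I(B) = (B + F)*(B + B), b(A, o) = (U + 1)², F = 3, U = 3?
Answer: 3531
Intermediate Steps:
b(A, o) = 16 (b(A, o) = (3 + 1)² = 4² = 16)
I(B) = 2*B*(3 + B) (I(B) = (B + 3)*(B + B) = (3 + B)*(2*B) = 2*B*(3 + B))
(I(-5)*10)*b(1, -17) + 331 = ((2*(-5)*(3 - 5))*10)*16 + 331 = ((2*(-5)*(-2))*10)*16 + 331 = (20*10)*16 + 331 = 200*16 + 331 = 3200 + 331 = 3531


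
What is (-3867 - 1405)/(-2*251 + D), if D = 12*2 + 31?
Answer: 5272/447 ≈ 11.794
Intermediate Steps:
D = 55 (D = 24 + 31 = 55)
(-3867 - 1405)/(-2*251 + D) = (-3867 - 1405)/(-2*251 + 55) = -5272/(-502 + 55) = -5272/(-447) = -5272*(-1/447) = 5272/447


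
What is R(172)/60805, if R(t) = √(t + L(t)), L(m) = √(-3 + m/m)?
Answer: √(172 + I*√2)/60805 ≈ 0.00021569 + 8.867e-7*I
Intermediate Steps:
L(m) = I*√2 (L(m) = √(-3 + 1) = √(-2) = I*√2)
R(t) = √(t + I*√2)
R(172)/60805 = √(172 + I*√2)/60805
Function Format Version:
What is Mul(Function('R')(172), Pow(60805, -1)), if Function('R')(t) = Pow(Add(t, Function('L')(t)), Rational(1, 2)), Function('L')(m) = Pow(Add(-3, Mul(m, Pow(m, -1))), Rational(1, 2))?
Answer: Mul(Rational(1, 60805), Pow(Add(172, Mul(I, Pow(2, Rational(1, 2)))), Rational(1, 2))) ≈ Add(0.00021569, Mul(8.8670e-7, I))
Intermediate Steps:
Function('L')(m) = Mul(I, Pow(2, Rational(1, 2))) (Function('L')(m) = Pow(Add(-3, 1), Rational(1, 2)) = Pow(-2, Rational(1, 2)) = Mul(I, Pow(2, Rational(1, 2))))
Function('R')(t) = Pow(Add(t, Mul(I, Pow(2, Rational(1, 2)))), Rational(1, 2))
Mul(Function('R')(172), Pow(60805, -1)) = Mul(Pow(Add(172, Mul(I, Pow(2, Rational(1, 2)))), Rational(1, 2)), Pow(60805, -1)) = Mul(Pow(Add(172, Mul(I, Pow(2, Rational(1, 2)))), Rational(1, 2)), Rational(1, 60805)) = Mul(Rational(1, 60805), Pow(Add(172, Mul(I, Pow(2, Rational(1, 2)))), Rational(1, 2)))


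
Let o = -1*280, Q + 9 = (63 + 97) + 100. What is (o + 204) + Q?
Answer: 175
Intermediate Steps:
Q = 251 (Q = -9 + ((63 + 97) + 100) = -9 + (160 + 100) = -9 + 260 = 251)
o = -280
(o + 204) + Q = (-280 + 204) + 251 = -76 + 251 = 175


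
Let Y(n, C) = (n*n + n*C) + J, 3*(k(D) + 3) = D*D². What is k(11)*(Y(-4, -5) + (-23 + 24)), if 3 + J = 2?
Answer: 15864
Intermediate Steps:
J = -1 (J = -3 + 2 = -1)
k(D) = -3 + D³/3 (k(D) = -3 + (D*D²)/3 = -3 + D³/3)
Y(n, C) = -1 + n² + C*n (Y(n, C) = (n*n + n*C) - 1 = (n² + C*n) - 1 = -1 + n² + C*n)
k(11)*(Y(-4, -5) + (-23 + 24)) = (-3 + (⅓)*11³)*((-1 + (-4)² - 5*(-4)) + (-23 + 24)) = (-3 + (⅓)*1331)*((-1 + 16 + 20) + 1) = (-3 + 1331/3)*(35 + 1) = (1322/3)*36 = 15864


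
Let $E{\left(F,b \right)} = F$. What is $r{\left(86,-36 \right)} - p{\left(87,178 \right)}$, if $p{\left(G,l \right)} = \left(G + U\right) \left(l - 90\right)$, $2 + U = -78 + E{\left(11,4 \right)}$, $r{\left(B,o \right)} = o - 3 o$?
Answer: $-1512$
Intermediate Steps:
$r{\left(B,o \right)} = - 2 o$
$U = -69$ ($U = -2 + \left(-78 + 11\right) = -2 - 67 = -69$)
$p{\left(G,l \right)} = \left(-90 + l\right) \left(-69 + G\right)$ ($p{\left(G,l \right)} = \left(G - 69\right) \left(l - 90\right) = \left(-69 + G\right) \left(-90 + l\right) = \left(-90 + l\right) \left(-69 + G\right)$)
$r{\left(86,-36 \right)} - p{\left(87,178 \right)} = \left(-2\right) \left(-36\right) - \left(6210 - 7830 - 12282 + 87 \cdot 178\right) = 72 - \left(6210 - 7830 - 12282 + 15486\right) = 72 - 1584 = -1512$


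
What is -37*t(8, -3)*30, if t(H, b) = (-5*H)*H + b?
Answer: 358530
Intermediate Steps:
t(H, b) = b - 5*H² (t(H, b) = -5*H² + b = b - 5*H²)
-37*t(8, -3)*30 = -37*(-3 - 5*8²)*30 = -37*(-3 - 5*64)*30 = -37*(-3 - 320)*30 = -37*(-323)*30 = 11951*30 = 358530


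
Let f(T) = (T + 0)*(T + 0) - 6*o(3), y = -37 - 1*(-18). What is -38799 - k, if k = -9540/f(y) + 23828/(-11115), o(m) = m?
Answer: -147804843451/3812445 ≈ -38769.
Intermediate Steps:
y = -19 (y = -37 + 18 = -19)
f(T) = -18 + T² (f(T) = (T + 0)*(T + 0) - 6*3 = T*T - 18 = T² - 18 = -18 + T²)
k = -114210104/3812445 (k = -9540/(-18 + (-19)²) + 23828/(-11115) = -9540/(-18 + 361) + 23828*(-1/11115) = -9540/343 - 23828/11115 = -114210104/3812445 ≈ -29.957)
-38799 - k = -38799 - 1*(-114210104/3812445) = -38799 + 114210104/3812445 = -147804843451/3812445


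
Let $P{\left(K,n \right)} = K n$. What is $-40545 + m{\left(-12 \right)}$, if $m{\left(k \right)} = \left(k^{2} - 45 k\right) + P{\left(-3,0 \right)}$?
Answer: $-39861$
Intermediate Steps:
$m{\left(k \right)} = k^{2} - 45 k$ ($m{\left(k \right)} = \left(k^{2} - 45 k\right) - 0 = \left(k^{2} - 45 k\right) + 0 = k^{2} - 45 k$)
$-40545 + m{\left(-12 \right)} = -40545 - 12 \left(-45 - 12\right) = -40545 - -684 = -40545 + 684 = -39861$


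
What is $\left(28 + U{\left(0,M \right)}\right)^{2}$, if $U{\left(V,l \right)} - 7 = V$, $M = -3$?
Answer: $1225$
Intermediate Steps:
$U{\left(V,l \right)} = 7 + V$
$\left(28 + U{\left(0,M \right)}\right)^{2} = \left(28 + \left(7 + 0\right)\right)^{2} = \left(28 + 7\right)^{2} = 35^{2} = 1225$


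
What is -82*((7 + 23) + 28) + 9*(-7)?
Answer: -4819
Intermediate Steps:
-82*((7 + 23) + 28) + 9*(-7) = -82*(30 + 28) - 63 = -82*58 - 63 = -4756 - 63 = -4819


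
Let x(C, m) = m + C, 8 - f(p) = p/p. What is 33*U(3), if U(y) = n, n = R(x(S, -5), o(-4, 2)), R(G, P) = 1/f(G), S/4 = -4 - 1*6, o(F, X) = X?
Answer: 33/7 ≈ 4.7143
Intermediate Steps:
f(p) = 7 (f(p) = 8 - p/p = 8 - 1*1 = 8 - 1 = 7)
S = -40 (S = 4*(-4 - 1*6) = 4*(-4 - 6) = 4*(-10) = -40)
x(C, m) = C + m
R(G, P) = ⅐ (R(G, P) = 1/7 = ⅐)
n = ⅐ ≈ 0.14286
U(y) = ⅐
33*U(3) = 33*(⅐) = 33/7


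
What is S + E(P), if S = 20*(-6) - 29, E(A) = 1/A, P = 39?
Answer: -5810/39 ≈ -148.97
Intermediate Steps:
S = -149 (S = -120 - 29 = -149)
S + E(P) = -149 + 1/39 = -5810/39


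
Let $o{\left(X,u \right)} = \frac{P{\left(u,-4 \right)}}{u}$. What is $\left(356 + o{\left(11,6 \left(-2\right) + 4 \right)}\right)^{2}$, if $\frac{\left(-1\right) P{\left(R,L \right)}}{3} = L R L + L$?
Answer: $\frac{375769}{4} \approx 93942.0$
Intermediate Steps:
$P{\left(R,L \right)} = - 3 L - 3 R L^{2}$ ($P{\left(R,L \right)} = - 3 \left(L R L + L\right) = - 3 \left(R L^{2} + L\right) = - 3 \left(L + R L^{2}\right) = - 3 L - 3 R L^{2}$)
$o{\left(X,u \right)} = \frac{12 - 48 u}{u}$ ($o{\left(X,u \right)} = \frac{\left(-3\right) \left(-4\right) \left(1 - 4 u\right)}{u} = \frac{12 - 48 u}{u}$)
$\left(356 + o{\left(11,6 \left(-2\right) + 4 \right)}\right)^{2} = \left(356 - \left(48 - \frac{12}{6 \left(-2\right) + 4}\right)\right)^{2} = \left(356 - \left(48 - \frac{12}{-12 + 4}\right)\right)^{2} = \left(356 - \left(48 - \frac{12}{-8}\right)\right)^{2} = \left(356 + \left(-48 + 12 \left(- \frac{1}{8}\right)\right)\right)^{2} = \left(356 - \frac{99}{2}\right)^{2} = \left(\frac{613}{2}\right)^{2} = \frac{375769}{4}$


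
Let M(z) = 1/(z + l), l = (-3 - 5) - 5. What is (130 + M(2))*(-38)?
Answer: -54302/11 ≈ -4936.5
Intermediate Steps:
l = -13 (l = -8 - 5 = -13)
M(z) = 1/(-13 + z) (M(z) = 1/(z - 13) = 1/(-13 + z))
(130 + M(2))*(-38) = (130 + 1/(-13 + 2))*(-38) = (130 + 1/(-11))*(-38) = (130 - 1/11)*(-38) = (1429/11)*(-38) = -54302/11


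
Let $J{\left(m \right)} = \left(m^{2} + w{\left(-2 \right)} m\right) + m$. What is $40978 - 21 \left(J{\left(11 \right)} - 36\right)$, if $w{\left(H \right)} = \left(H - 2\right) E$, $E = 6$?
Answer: $44506$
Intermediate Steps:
$w{\left(H \right)} = -12 + 6 H$ ($w{\left(H \right)} = \left(H - 2\right) 6 = \left(-2 + H\right) 6 = -12 + 6 H$)
$J{\left(m \right)} = m^{2} - 23 m$ ($J{\left(m \right)} = \left(m^{2} + \left(-12 + 6 \left(-2\right)\right) m\right) + m = \left(m^{2} + \left(-12 - 12\right) m\right) + m = \left(m^{2} - 24 m\right) + m = m^{2} - 23 m$)
$40978 - 21 \left(J{\left(11 \right)} - 36\right) = 40978 - 21 \left(11 \left(-23 + 11\right) - 36\right) = 40978 - 21 \left(11 \left(-12\right) - 36\right) = 40978 - 21 \left(-132 - 36\right) = 40978 - 21 \left(-168\right) = 40978 - -3528 = 40978 + 3528 = 44506$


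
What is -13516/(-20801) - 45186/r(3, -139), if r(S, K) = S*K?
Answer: 10167206/93269 ≈ 109.01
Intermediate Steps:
r(S, K) = K*S
-13516/(-20801) - 45186/r(3, -139) = -13516/(-20801) - 45186/((-139*3)) = -13516*(-1/20801) - 45186/(-417) = 436/671 - 45186*(-1/417) = 436/671 + 15062/139 = 10167206/93269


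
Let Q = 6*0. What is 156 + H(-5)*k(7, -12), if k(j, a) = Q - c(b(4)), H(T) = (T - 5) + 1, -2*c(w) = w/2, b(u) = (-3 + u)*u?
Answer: 147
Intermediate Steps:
b(u) = u*(-3 + u)
c(w) = -w/4 (c(w) = -w/(2*2) = -w/4)
Q = 0
H(T) = -4 + T (H(T) = (-5 + T) + 1 = -4 + T)
k(j, a) = 1 (k(j, a) = 0 - (-1)*4*(-3 + 4)/4 = 0 - (-1)*4*1/4 = 0 - (-1)*4/4 = 0 - 1*(-1) = 0 + 1 = 1)
156 + H(-5)*k(7, -12) = 156 + (-4 - 5)*1 = 156 - 9*1 = 156 - 9 = 147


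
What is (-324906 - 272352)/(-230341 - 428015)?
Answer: 99543/109726 ≈ 0.90720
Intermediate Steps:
(-324906 - 272352)/(-230341 - 428015) = -597258/(-658356) = -597258*(-1/658356) = 99543/109726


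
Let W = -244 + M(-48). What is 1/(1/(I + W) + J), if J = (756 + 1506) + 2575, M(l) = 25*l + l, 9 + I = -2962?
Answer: 4463/21587530 ≈ 0.00020674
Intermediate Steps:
I = -2971 (I = -9 - 2962 = -2971)
M(l) = 26*l
W = -1492 (W = -244 + 26*(-48) = -244 - 1248 = -1492)
J = 4837 (J = 2262 + 2575 = 4837)
1/(1/(I + W) + J) = 1/(1/(-2971 - 1492) + 4837) = 1/(1/(-4463) + 4837) = 1/(-1/4463 + 4837) = 1/(21587530/4463) = 4463/21587530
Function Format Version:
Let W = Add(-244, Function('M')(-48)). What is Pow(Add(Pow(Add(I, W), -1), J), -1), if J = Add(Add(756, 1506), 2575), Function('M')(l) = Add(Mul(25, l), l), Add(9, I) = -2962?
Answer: Rational(4463, 21587530) ≈ 0.00020674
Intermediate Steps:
I = -2971 (I = Add(-9, -2962) = -2971)
Function('M')(l) = Mul(26, l)
W = -1492 (W = Add(-244, Mul(26, -48)) = Add(-244, -1248) = -1492)
J = 4837 (J = Add(2262, 2575) = 4837)
Pow(Add(Pow(Add(I, W), -1), J), -1) = Pow(Add(Pow(Add(-2971, -1492), -1), 4837), -1) = Pow(Add(Pow(-4463, -1), 4837), -1) = Pow(Add(Rational(-1, 4463), 4837), -1) = Pow(Rational(21587530, 4463), -1) = Rational(4463, 21587530)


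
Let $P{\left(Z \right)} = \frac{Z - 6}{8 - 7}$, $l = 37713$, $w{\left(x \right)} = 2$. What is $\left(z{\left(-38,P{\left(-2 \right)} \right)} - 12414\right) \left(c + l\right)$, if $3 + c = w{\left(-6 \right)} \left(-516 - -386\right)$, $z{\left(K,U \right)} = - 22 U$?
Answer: $-458313100$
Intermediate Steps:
$P{\left(Z \right)} = -6 + Z$ ($P{\left(Z \right)} = \frac{-6 + Z}{1} = \left(-6 + Z\right) 1 = -6 + Z$)
$c = -263$ ($c = -3 + 2 \left(-516 - -386\right) = -3 + 2 \left(-516 + 386\right) = -3 + 2 \left(-130\right) = -3 - 260 = -263$)
$\left(z{\left(-38,P{\left(-2 \right)} \right)} - 12414\right) \left(c + l\right) = \left(- 22 \left(-6 - 2\right) - 12414\right) \left(-263 + 37713\right) = \left(\left(-22\right) \left(-8\right) - 12414\right) 37450 = \left(176 - 12414\right) 37450 = \left(-12238\right) 37450 = -458313100$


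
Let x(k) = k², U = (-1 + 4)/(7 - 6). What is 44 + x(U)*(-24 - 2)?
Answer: -190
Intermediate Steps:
U = 3 (U = 3/1 = 3*1 = 3)
44 + x(U)*(-24 - 2) = 44 + 3²*(-24 - 2) = 44 + 9*(-26) = 44 - 234 = -190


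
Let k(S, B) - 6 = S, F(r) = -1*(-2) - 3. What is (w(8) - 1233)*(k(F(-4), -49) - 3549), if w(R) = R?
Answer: 4341400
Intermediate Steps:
F(r) = -1 (F(r) = 2 - 3 = -1)
k(S, B) = 6 + S
(w(8) - 1233)*(k(F(-4), -49) - 3549) = (8 - 1233)*((6 - 1) - 3549) = -1225*(5 - 3549) = -1225*(-3544) = 4341400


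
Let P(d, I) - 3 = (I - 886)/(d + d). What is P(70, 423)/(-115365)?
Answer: 43/16151100 ≈ 2.6624e-6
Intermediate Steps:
P(d, I) = 3 + (-886 + I)/(2*d) (P(d, I) = 3 + (I - 886)/(d + d) = 3 + (-886 + I)/((2*d)) = 3 + (-886 + I)*(1/(2*d)) = 3 + (-886 + I)/(2*d))
P(70, 423)/(-115365) = ((½)*(-886 + 423 + 6*70)/70)/(-115365) = ((½)*(1/70)*(-886 + 423 + 420))*(-1/115365) = ((½)*(1/70)*(-43))*(-1/115365) = -43/140*(-1/115365) = 43/16151100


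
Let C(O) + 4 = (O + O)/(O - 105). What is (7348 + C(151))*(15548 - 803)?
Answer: 2492833935/23 ≈ 1.0838e+8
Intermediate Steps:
C(O) = -4 + 2*O/(-105 + O) (C(O) = -4 + (O + O)/(O - 105) = -4 + (2*O)/(-105 + O) = -4 + 2*O/(-105 + O))
(7348 + C(151))*(15548 - 803) = (7348 + 2*(210 - 1*151)/(-105 + 151))*(15548 - 803) = (7348 + 2*(210 - 151)/46)*14745 = (7348 + 2*(1/46)*59)*14745 = (7348 + 59/23)*14745 = (169063/23)*14745 = 2492833935/23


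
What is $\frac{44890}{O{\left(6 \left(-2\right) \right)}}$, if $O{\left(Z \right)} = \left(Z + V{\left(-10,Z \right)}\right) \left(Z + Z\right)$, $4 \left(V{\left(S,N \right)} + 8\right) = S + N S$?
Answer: $- \frac{4489}{18} \approx -249.39$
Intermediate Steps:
$V{\left(S,N \right)} = -8 + \frac{S}{4} + \frac{N S}{4}$ ($V{\left(S,N \right)} = -8 + \frac{S + N S}{4} = -8 + \left(\frac{S}{4} + \frac{N S}{4}\right) = -8 + \frac{S}{4} + \frac{N S}{4}$)
$O{\left(Z \right)} = 2 Z \left(- \frac{21}{2} - \frac{3 Z}{2}\right)$ ($O{\left(Z \right)} = \left(Z + \left(-8 + \frac{1}{4} \left(-10\right) + \frac{1}{4} Z \left(-10\right)\right)\right) \left(Z + Z\right) = \left(Z - \left(\frac{21}{2} + \frac{5 Z}{2}\right)\right) 2 Z = \left(- \frac{21}{2} - \frac{3 Z}{2}\right) 2 Z = 2 Z \left(- \frac{21}{2} - \frac{3 Z}{2}\right)$)
$\frac{44890}{O{\left(6 \left(-2\right) \right)}} = \frac{44890}{3 \cdot 6 \left(-2\right) \left(-7 - 6 \left(-2\right)\right)} = \frac{44890}{3 \left(-12\right) \left(-7 - -12\right)} = \frac{44890}{3 \left(-12\right) \left(-7 + 12\right)} = \frac{44890}{3 \left(-12\right) 5} = \frac{44890}{-180} = 44890 \left(- \frac{1}{180}\right) = - \frac{4489}{18}$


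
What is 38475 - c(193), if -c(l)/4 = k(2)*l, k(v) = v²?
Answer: 41563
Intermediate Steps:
c(l) = -16*l (c(l) = -4*2²*l = -16*l)
38475 - c(193) = 38475 - (-16)*193 = 38475 - 1*(-3088) = 38475 + 3088 = 41563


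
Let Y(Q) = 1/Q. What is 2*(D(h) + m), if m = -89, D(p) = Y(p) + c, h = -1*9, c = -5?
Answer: -1694/9 ≈ -188.22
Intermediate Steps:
Y(Q) = 1/Q
h = -9
D(p) = -5 + 1/p (D(p) = 1/p - 5 = -5 + 1/p)
2*(D(h) + m) = 2*((-5 + 1/(-9)) - 89) = 2*((-5 - ⅑) - 89) = 2*(-46/9 - 89) = 2*(-847/9) = -1694/9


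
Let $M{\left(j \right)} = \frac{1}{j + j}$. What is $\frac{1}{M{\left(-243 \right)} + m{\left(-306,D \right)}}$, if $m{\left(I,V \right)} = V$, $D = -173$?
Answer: $- \frac{486}{84079} \approx -0.0057803$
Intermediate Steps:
$M{\left(j \right)} = \frac{1}{2 j}$
$\frac{1}{M{\left(-243 \right)} + m{\left(-306,D \right)}} = \frac{1}{\frac{1}{2 \left(-243\right)} - 173} = \frac{1}{\frac{1}{2} \left(- \frac{1}{243}\right) - 173} = \frac{1}{- \frac{1}{486} - 173} = \frac{1}{- \frac{84079}{486}} = - \frac{486}{84079}$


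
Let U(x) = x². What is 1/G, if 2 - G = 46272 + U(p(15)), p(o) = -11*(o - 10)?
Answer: -1/49295 ≈ -2.0286e-5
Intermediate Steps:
p(o) = 110 - 11*o (p(o) = -11*(-10 + o) = 110 - 11*o)
G = -49295 (G = 2 - (46272 + (110 - 11*15)²) = 2 - (46272 + (110 - 165)²) = 2 - (46272 + (-55)²) = 2 - (46272 + 3025) = 2 - 1*49297 = 2 - 49297 = -49295)
1/G = 1/(-49295) = -1/49295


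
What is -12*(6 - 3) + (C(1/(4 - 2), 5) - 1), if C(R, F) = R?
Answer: -73/2 ≈ -36.500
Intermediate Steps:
-12*(6 - 3) + (C(1/(4 - 2), 5) - 1) = -12*(6 - 3) + (1/(4 - 2) - 1) = -12*3 + (1/2 - 1) = -36 + (½ - 1) = -36 - ½ = -73/2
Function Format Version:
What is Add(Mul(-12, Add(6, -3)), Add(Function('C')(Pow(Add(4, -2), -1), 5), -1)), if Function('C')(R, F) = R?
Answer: Rational(-73, 2) ≈ -36.500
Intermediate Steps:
Add(Mul(-12, Add(6, -3)), Add(Function('C')(Pow(Add(4, -2), -1), 5), -1)) = Add(Mul(-12, Add(6, -3)), Add(Pow(Add(4, -2), -1), -1)) = Add(Mul(-12, 3), Add(Pow(2, -1), -1)) = Add(-36, Add(Rational(1, 2), -1)) = Add(-36, Rational(-1, 2)) = Rational(-73, 2)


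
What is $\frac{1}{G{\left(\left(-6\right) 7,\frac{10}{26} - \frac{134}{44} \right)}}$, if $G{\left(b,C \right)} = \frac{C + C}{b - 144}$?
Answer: $\frac{26598}{761} \approx 34.951$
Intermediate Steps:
$G{\left(b,C \right)} = \frac{2 C}{-144 + b}$
$\frac{1}{G{\left(\left(-6\right) 7,\frac{10}{26} - \frac{134}{44} \right)}} = \frac{1}{2 \left(\frac{10}{26} - \frac{134}{44}\right) \frac{1}{-144 - 42}} = \frac{1}{2 \left(10 \cdot \frac{1}{26} - \frac{67}{22}\right) \frac{1}{-144 - 42}} = \frac{1}{2 \left(\frac{5}{13} - \frac{67}{22}\right) \frac{1}{-186}} = \frac{1}{2 \left(- \frac{761}{286}\right) \left(- \frac{1}{186}\right)} = \frac{1}{\frac{761}{26598}} = \frac{26598}{761}$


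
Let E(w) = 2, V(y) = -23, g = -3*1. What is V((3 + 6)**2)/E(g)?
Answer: -23/2 ≈ -11.500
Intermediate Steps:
g = -3
V((3 + 6)**2)/E(g) = -23/2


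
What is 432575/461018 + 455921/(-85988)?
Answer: -86495764239/19821007892 ≈ -4.3638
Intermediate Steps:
432575/461018 + 455921/(-85988) = 432575*(1/461018) + 455921*(-1/85988) = 432575/461018 - 455921/85988 = -86495764239/19821007892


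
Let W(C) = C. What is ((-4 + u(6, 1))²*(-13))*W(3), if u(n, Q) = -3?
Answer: -1911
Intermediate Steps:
((-4 + u(6, 1))²*(-13))*W(3) = ((-4 - 3)²*(-13))*3 = ((-7)²*(-13))*3 = (49*(-13))*3 = -637*3 = -1911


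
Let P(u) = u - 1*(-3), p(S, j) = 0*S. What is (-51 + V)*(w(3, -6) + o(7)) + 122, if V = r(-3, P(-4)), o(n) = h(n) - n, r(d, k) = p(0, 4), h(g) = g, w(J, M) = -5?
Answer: 377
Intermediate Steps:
p(S, j) = 0
P(u) = 3 + u (P(u) = u + 3 = 3 + u)
r(d, k) = 0
o(n) = 0 (o(n) = n - n = 0)
V = 0
(-51 + V)*(w(3, -6) + o(7)) + 122 = (-51 + 0)*(-5 + 0) + 122 = -51*(-5) + 122 = 255 + 122 = 377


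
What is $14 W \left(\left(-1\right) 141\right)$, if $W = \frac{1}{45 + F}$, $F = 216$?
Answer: $- \frac{658}{87} \approx -7.5632$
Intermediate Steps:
$W = \frac{1}{261}$ ($W = \frac{1}{45 + 216} = \frac{1}{261} \approx 0.0038314$)
$14 W \left(\left(-1\right) 141\right) = 14 \cdot \frac{1}{261} \left(\left(-1\right) 141\right) = \frac{14}{261} \left(-141\right) = - \frac{658}{87}$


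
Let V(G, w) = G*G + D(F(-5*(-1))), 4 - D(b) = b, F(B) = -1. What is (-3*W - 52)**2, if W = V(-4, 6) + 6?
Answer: 17689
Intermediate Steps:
D(b) = 4 - b
V(G, w) = 5 + G**2 (V(G, w) = G*G + (4 - 1*(-1)) = G**2 + (4 + 1) = G**2 + 5 = 5 + G**2)
W = 27 (W = (5 + (-4)**2) + 6 = (5 + 16) + 6 = 21 + 6 = 27)
(-3*W - 52)**2 = (-3*27 - 52)**2 = (-81 - 52)**2 = (-133)**2 = 17689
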